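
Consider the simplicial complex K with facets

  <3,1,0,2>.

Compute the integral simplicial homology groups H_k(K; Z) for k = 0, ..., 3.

K has 4 vertices, 6 edges, 4 triangles, 1 3-simplex.
rank ∂_0 = 0, rank ∂_1 = 3 ⇒ b_0 = 4 − 0 − 3 = 1; all invariant factors of ∂_1 are 1 so no torsion. So H_0 ≅ Z.
rank ∂_1 = 3, rank ∂_2 = 3 ⇒ b_1 = 6 − 3 − 3 = 0; all invariant factors of ∂_2 are 1 so no torsion. So H_1 ≅ 0.
rank ∂_2 = 3, rank ∂_3 = 1 ⇒ b_2 = 4 − 3 − 1 = 0; all invariant factors of ∂_3 are 1 so no torsion. So H_2 ≅ 0.
rank ∂_3 = 1, rank ∂_4 = 0 ⇒ b_3 = 1 − 1 − 0 = 0. So H_3 ≅ 0.

H_0 ≅ Z,  H_1 = 0,  H_2 = 0,  H_3 = 0.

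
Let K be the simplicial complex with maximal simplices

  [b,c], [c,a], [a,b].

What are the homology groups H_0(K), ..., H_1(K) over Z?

H_0 = Z,  H_1 = Z.

Order the vertices as a < b < c. Listing each simplex with vertices in this order, K has dimension 1 with simplices:

  0-simplices (3): a, b, c
  1-simplices (3): ab, ac, bc

so the chain groups are C_0 ≅ Z^3, C_1 ≅ Z^3.

Boundary ∂_1: C_1 → C_0 maps an edge to its endpoints' difference, ∂[p,q] = q − p. For instance
  ∂bc = c − b.
This gives a 3×3 integer matrix of rank 2; reducing to Smith normal form yields diagonal entries (1,1).

Now H_k = ker ∂_k / im ∂_{k+1}, so:

  H_0: rank C_0 − rank ∂_1 = 3 − 2 = 1, and the invariant factors of ∂_1 are all 1, so H_0 = Z.
  H_1: rank ker ∂_1 − rank ∂_2 = (3 − 2) − 0 = 1, and there is no ∂_2, so H_1 = Z.

As a check, the Euler characteristic is 3 − 3 = 0, which agrees with 1 − 1 = 0.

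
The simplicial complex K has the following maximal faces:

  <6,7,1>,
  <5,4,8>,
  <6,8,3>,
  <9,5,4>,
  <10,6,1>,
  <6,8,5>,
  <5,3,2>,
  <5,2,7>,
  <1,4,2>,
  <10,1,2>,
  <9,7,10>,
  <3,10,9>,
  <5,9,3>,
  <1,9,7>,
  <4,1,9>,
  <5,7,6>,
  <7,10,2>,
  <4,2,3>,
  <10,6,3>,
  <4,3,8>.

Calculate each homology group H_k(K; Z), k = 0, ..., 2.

K has 10 vertices, 30 edges, 20 triangles.
rank ∂_0 = 0, rank ∂_1 = 9 ⇒ b_0 = 10 − 0 − 9 = 1; all invariant factors of ∂_1 are 1 so no torsion. So H_0 = Z.
rank ∂_1 = 9, rank ∂_2 = 20 ⇒ b_1 = 30 − 9 − 20 = 1; ∂_2 has invariant factor(s) [2] giving torsion. So H_1 = Z ⊕ Z/2.
rank ∂_2 = 20, rank ∂_3 = 0 ⇒ b_2 = 20 − 20 − 0 = 0. So H_2 = 0.

H_0 = Z,  H_1 = Z ⊕ Z/2,  H_2 = 0.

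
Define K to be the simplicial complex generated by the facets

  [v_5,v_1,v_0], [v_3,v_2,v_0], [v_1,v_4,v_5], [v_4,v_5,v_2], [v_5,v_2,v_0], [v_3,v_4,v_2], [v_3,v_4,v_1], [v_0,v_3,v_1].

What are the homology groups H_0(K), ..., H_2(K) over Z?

H_0 ≅ Z,  H_1 = 0,  H_2 ≅ Z.

We work with the vertex ordering v_0 < v_1 < v_2 < v_3 < v_4 < v_5. The simplices of K, each written with vertices in increasing order, are:

  0-simplices (6): [v_0], [v_1], [v_2], [v_3], [v_4], [v_5]
  1-simplices (12): [v_0,v_1], [v_0,v_2], [v_0,v_3], [v_0,v_5], [v_1,v_3], [v_1,v_4], [v_1,v_5], [v_2,v_3], [v_2,v_4], [v_2,v_5], [v_3,v_4], [v_4,v_5]
  2-simplices (8): [v_0,v_1,v_3], [v_0,v_1,v_5], [v_0,v_2,v_3], [v_0,v_2,v_5], [v_1,v_3,v_4], [v_1,v_4,v_5], [v_2,v_3,v_4], [v_2,v_4,v_5]

giving chain groups C_0 ≅ Z^6, C_1 ≅ Z^12, C_2 ≅ Z^8.

The boundary map ∂_1: C_1 → C_0 is given by ∂[p,q] = [q] − [p]. For instance
  ∂[v_2,v_3] = [v_3] − [v_2].
The 6×12 boundary matrix has rank 5 and Smith normal form diag(1,1,1,1,1).

∂_2: C_2 → C_1 sends each 2-simplex [p,q,r] to [q,r] − [p,r] + [p,q]. For instance
  ∂[v_0,v_2,v_5] = [v_2,v_5] − [v_0,v_5] + [v_0,v_2],
  ∂[v_0,v_1,v_5] = [v_1,v_5] − [v_0,v_5] + [v_0,v_1].
As a 12×8 matrix over Z this has rank 7, with invariant factors (1,1,1,1,1,1,1).

Reading off H_k = ker ∂_k / im ∂_{k+1}:

  H_0: rank C_0 − rank ∂_1 = 6 − 5 = 1, and the invariant factors of ∂_1 are all 1, so H_0 ≅ Z.
  H_1: rank ker ∂_1 − rank ∂_2 = (12 − 5) − 7 = 0, and the invariant factors of ∂_2 are all 1, so H_1 ≅ 0.
  H_2: rank ker ∂_2 − rank ∂_3 = (8 − 7) − 0 = 1, and there is no ∂_3, so H_2 ≅ Z.

(K is a triangulation of the 2-sphere S^2.)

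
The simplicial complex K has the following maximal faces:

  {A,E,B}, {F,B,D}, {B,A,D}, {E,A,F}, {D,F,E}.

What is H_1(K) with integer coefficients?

H_1 ≅ Z.

Take the total order A < B < D < E < F on the vertex set. Then K (dimension 2) consists of the simplices:

  0-simplices (5): A, B, D, E, F
  1-simplices (10): AB, AD, AE, AF, BD, BE, BF, DE, DF, EF
  2-simplices (5): ABD, ABE, AEF, BDF, DEF

Hence C_0 ≅ Z^5, C_1 ≅ Z^10, C_2 ≅ Z^5.

∂_1: C_1 → C_0 maps an edge to its endpoints' difference, ∂[p,q] = q − p. For instance
  ∂BE = E − B.
The 5×10 boundary matrix has rank 4 and Smith normal form diag(1,1,1,1).

∂_2: C_2 → C_1 sends each 2-simplex [p,q,r] to [q,r] − [p,r] + [p,q]. For instance
  ∂DEF = EF − DF + DE,
  ∂AEF = EF − AF + AE.
The 10×5 boundary matrix has rank 5 and Smith normal form diag(1,1,1,1,1).

Reading off H_k = ker ∂_k / im ∂_{k+1}:

  H_1: rank ker ∂_1 − rank ∂_2 = (10 − 4) − 5 = 1, and the invariant factors of ∂_2 are all 1, so H_1 ≅ Z.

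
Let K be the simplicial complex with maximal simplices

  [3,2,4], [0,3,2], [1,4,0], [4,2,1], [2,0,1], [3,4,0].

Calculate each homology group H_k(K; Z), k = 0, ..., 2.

H_0 ≅ Z,  H_1 = 0,  H_2 ≅ Z.

We work with the vertex ordering 0 < 1 < 2 < 3 < 4. The simplices of K, each written with vertices in increasing order, are:

  0-simplices (5): [0], [1], [2], [3], [4]
  1-simplices (9): [0,1], [0,2], [0,3], [0,4], [1,2], [1,4], [2,3], [2,4], [3,4]
  2-simplices (6): [0,1,2], [0,1,4], [0,2,3], [0,3,4], [1,2,4], [2,3,4]

giving chain groups C_0 ≅ Z^5, C_1 ≅ Z^9, C_2 ≅ Z^6.

Boundary ∂_1: C_1 → C_0 sends each edge [p,q] (with p < q) to q − p. For instance
  ∂[1,2] = [2] − [1].
As a 5×9 matrix over Z this has rank 4, with invariant factors (1,1,1,1).

∂_2: C_2 → C_1 maps a triangle to the signed sum of its edges. For instance
  ∂[1,2,4] = [2,4] − [1,4] + [1,2],
  ∂[0,2,3] = [2,3] − [0,3] + [0,2].
The 9×6 boundary matrix has rank 5 and Smith normal form diag(1,1,1,1,1).

Now H_k = ker ∂_k / im ∂_{k+1}, so:

  H_0: rank C_0 − rank ∂_1 = 5 − 4 = 1, and the invariant factors of ∂_1 are all 1, so H_0 ≅ Z.
  H_1: rank ker ∂_1 − rank ∂_2 = (9 − 4) − 5 = 0, and the invariant factors of ∂_2 are all 1, so H_1 ≅ 0.
  H_2: rank ker ∂_2 − rank ∂_3 = (6 − 5) − 0 = 1, and there is no ∂_3, so H_2 ≅ Z.

As a check, the Euler characteristic is 5 − 9 + 6 = 2, which agrees with 1 − 0 + 1 = 2.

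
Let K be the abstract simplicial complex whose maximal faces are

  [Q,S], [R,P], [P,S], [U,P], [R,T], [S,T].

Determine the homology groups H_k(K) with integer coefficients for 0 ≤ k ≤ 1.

Take the total order P < Q < R < S < T < U on the vertex set. Then K (dimension 1) consists of the simplices:

  0-simplices (6): P, Q, R, S, T, U
  1-simplices (6): PR, PS, PU, QS, RT, ST

so the chain groups are C_0 ≅ Z^6, C_1 ≅ Z^6.

The boundary map ∂_1: C_1 → C_0 maps an edge to its endpoints' difference, ∂[p,q] = q − p. For instance
  ∂PS = S − P.
The resulting 6×6 matrix has rank 5, and its Smith normal form has invariant factors (1,1,1,1,1).

Now H_k = ker ∂_k / im ∂_{k+1}, so:

  H_0: rank C_0 − rank ∂_1 = 6 − 5 = 1, and the invariant factors of ∂_1 are all 1, so H_0 ≅ Z.
  H_1: rank ker ∂_1 − rank ∂_2 = (6 − 5) − 0 = 1, and there is no ∂_2, so H_1 ≅ Z.

As a check, the Euler characteristic is 6 − 6 = 0, which agrees with 1 − 1 = 0.

H_0 = Z,  H_1 = Z.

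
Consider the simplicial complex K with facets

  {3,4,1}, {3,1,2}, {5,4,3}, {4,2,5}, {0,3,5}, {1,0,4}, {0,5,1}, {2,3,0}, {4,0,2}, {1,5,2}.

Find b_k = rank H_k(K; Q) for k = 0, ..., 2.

Order the vertices as 0 < 1 < 2 < 3 < 4 < 5. Listing each simplex with vertices in this order, K has dimension 2 with simplices:

  0-simplices (6): [0], [1], [2], [3], [4], [5]
  1-simplices (15): [0,1], [0,2], [0,3], [0,4], [0,5], [1,2], [1,3], [1,4], [1,5], [2,3], [2,4], [2,5], [3,4], [3,5], [4,5]
  2-simplices (10): [0,1,4], [0,1,5], [0,2,3], [0,2,4], [0,3,5], [1,2,3], [1,2,5], [1,3,4], [2,4,5], [3,4,5]

so the chain groups are C_0 ≅ Z^6, C_1 ≅ Z^15, C_2 ≅ Z^10.

The boundary map ∂_1: C_1 → C_0 is given by ∂[p,q] = [q] − [p]. For instance
  ∂[0,4] = [4] − [0].
This gives a 6×15 integer matrix of rank 5; reducing to Smith normal form yields diagonal entries (1,1,1,1,1).

Boundary ∂_2: C_2 → C_1 sends each 2-simplex [p,q,r] to [q,r] − [p,r] + [p,q]. For instance
  ∂[0,3,5] = [3,5] − [0,5] + [0,3],
  ∂[0,2,4] = [2,4] − [0,4] + [0,2].
The 15×10 boundary matrix has rank 10 and Smith normal form diag(1,1,1,1,1,1,1,1,1,2).

Now H_k = ker ∂_k / im ∂_{k+1}, so:

  H_0: rank C_0 − rank ∂_1 = 6 − 5 = 1, and the invariant factors of ∂_1 are all 1, so H_0 = Z.
  H_1: rank ker ∂_1 − rank ∂_2 = (15 − 5) − 10 = 0, and ∂_2 has invariant factor 2 > 1, so H_1 = Z/2Z.
  H_2: rank ker ∂_2 − rank ∂_3 = (10 − 10) − 0 = 0, and there is no ∂_3, so H_2 = 0.

Hence the Betti numbers are b_0 = 1, b_1 = 0, b_2 = 0.

b_0 = 1, b_1 = 0, b_2 = 0.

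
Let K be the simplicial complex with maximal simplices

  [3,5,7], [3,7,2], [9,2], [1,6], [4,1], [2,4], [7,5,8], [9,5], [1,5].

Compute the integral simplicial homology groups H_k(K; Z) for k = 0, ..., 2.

H_0 ≅ Z,  H_1 ≅ Z^2,  H_2 = 0.

Take the total order 1 < 2 < 3 < 4 < 5 < 6 < 7 < 8 < 9 on the vertex set. Then K (dimension 2) consists of the simplices:

  0-simplices (9): [1], [2], [3], [4], [5], [6], [7], [8], [9]
  1-simplices (13): [1,4], [1,5], [1,6], [2,3], [2,4], [2,7], [2,9], [3,5], [3,7], [5,7], [5,8], [5,9], [7,8]
  2-simplices (3): [2,3,7], [3,5,7], [5,7,8]

so the chain groups are C_0 ≅ Z^9, C_1 ≅ Z^13, C_2 ≅ Z^3.

Boundary ∂_1: C_1 → C_0 is given by ∂[p,q] = [q] − [p]. For instance
  ∂[2,9] = [9] − [2].
This gives a 9×13 integer matrix of rank 8; reducing to Smith normal form yields diagonal entries (1,1,1,1,1,1,1,1).

Boundary ∂_2: C_2 → C_1 sends each 2-simplex [p,q,r] to [q,r] − [p,r] + [p,q]. For instance
  ∂[5,7,8] = [7,8] − [5,8] + [5,7],
  ∂[2,3,7] = [3,7] − [2,7] + [2,3].
The resulting 13×3 matrix has rank 3, and its Smith normal form has invariant factors (1,1,1).

Now H_k = ker ∂_k / im ∂_{k+1}, so:

  H_0: rank C_0 − rank ∂_1 = 9 − 8 = 1, and the invariant factors of ∂_1 are all 1, so H_0 = Z.
  H_1: rank ker ∂_1 − rank ∂_2 = (13 − 8) − 3 = 2, and the invariant factors of ∂_2 are all 1, so H_1 = Z^2.
  H_2: rank ker ∂_2 − rank ∂_3 = (3 − 3) − 0 = 0, and there is no ∂_3, so H_2 = 0.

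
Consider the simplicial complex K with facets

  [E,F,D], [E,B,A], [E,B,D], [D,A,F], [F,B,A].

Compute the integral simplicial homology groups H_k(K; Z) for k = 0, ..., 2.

Order the vertices as A < B < D < E < F. Listing each simplex with vertices in this order, K has dimension 2 with simplices:

  0-simplices (5): A, B, D, E, F
  1-simplices (10): AB, AD, AE, AF, BD, BE, BF, DE, DF, EF
  2-simplices (5): ABE, ABF, ADF, BDE, DEF

giving chain groups C_0 ≅ Z^5, C_1 ≅ Z^10, C_2 ≅ Z^5.

Boundary ∂_1: C_1 → C_0 maps an edge to its endpoints' difference, ∂[p,q] = q − p. For instance
  ∂EF = F − E.
As a 5×10 matrix over Z this has rank 4, with invariant factors (1,1,1,1).

Boundary ∂_2: C_2 → C_1 maps a triangle to the signed sum of its edges. For instance
  ∂ADF = DF − AF + AD,
  ∂ABF = BF − AF + AB.
As a 10×5 matrix over Z this has rank 5, with invariant factors (1,1,1,1,1).

Computing H_k = (kernel of ∂_k) / (image of ∂_{k+1}):

  H_0: rank C_0 − rank ∂_1 = 5 − 4 = 1, and the invariant factors of ∂_1 are all 1, so H_0 = Z.
  H_1: rank ker ∂_1 − rank ∂_2 = (10 − 4) − 5 = 1, and the invariant factors of ∂_2 are all 1, so H_1 = Z.
  H_2: rank ker ∂_2 − rank ∂_3 = (5 − 5) − 0 = 0, and there is no ∂_3, so H_2 = 0.

As a check, the Euler characteristic is 5 − 10 + 5 = 0, which agrees with 1 − 1 + 0 = 0.

H_0 ≅ Z,  H_1 ≅ Z,  H_2 = 0.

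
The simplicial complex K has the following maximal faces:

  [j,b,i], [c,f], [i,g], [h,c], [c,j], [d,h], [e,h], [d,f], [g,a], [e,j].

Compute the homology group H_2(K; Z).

H_2 = 0.

Order the vertices as a < b < c < d < e < f < g < h < i < j. Listing each simplex with vertices in this order, K has dimension 2 with simplices:

  0-simplices (10): a, b, c, d, e, f, g, h, i, j
  1-simplices (12): ag, bi, bj, cf, ch, cj, df, dh, eh, ej, gi, ij
  2-simplices (1): bij

Hence C_0 ≅ Z^10, C_1 ≅ Z^12, C_2 ≅ Z^1.

Boundary ∂_1: C_1 → C_0 is given by ∂[p,q] = [q] − [p].
As a 10×12 matrix over Z this has rank 9, with invariant factors (1,1,1,1,1,1,1,1,1).

Boundary ∂_2: C_2 → C_1 maps a triangle to the signed sum of its edges. For instance
  ∂bij = ij − bj + bi.
The 12×1 boundary matrix has rank 1 and Smith normal form diag(1).

Reading off H_k = ker ∂_k / im ∂_{k+1}:

  H_2: rank ker ∂_2 − rank ∂_3 = (1 − 1) − 0 = 0, and there is no ∂_3, so H_2 = 0.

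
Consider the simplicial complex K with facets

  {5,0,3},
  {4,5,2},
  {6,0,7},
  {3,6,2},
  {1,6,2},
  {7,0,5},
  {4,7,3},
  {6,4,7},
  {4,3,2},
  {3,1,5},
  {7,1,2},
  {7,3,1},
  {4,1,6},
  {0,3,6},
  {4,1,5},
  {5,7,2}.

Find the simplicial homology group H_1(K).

H_1 ≅ Z^2.

Take the total order 0 < 1 < 2 < 3 < 4 < 5 < 6 < 7 on the vertex set. Then K (dimension 2) consists of the simplices:

  0-simplices (8): [0], [1], [2], [3], [4], [5], [6], [7]
  1-simplices (24): (24 of them)
  2-simplices (16): [0,3,5], [0,3,6], [0,5,7], [0,6,7], [1,2,6], [1,2,7], [1,3,5], [1,3,7], [1,4,5], [1,4,6], [2,3,4], [2,3,6], [2,4,5], [2,5,7], [3,4,7], [4,6,7]

so the chain groups are C_0 ≅ Z^8, C_1 ≅ Z^24, C_2 ≅ Z^16.

The boundary map ∂_1: C_1 → C_0 sends each edge [p,q] (with p < q) to q − p. For instance
  ∂[3,5] = [5] − [3].
As a 8×24 matrix over Z this has rank 7, with invariant factors (1,1,1,1,1,1,1).

∂_2: C_2 → C_1 acts by ∂[p,q,r] = [q,r] − [p,r] + [p,q]. For instance
  ∂[0,5,7] = [5,7] − [0,7] + [0,5],
  ∂[3,4,7] = [4,7] − [3,7] + [3,4].
The 24×16 boundary matrix has rank 15 and Smith normal form diag(1,1,1,1,1,1,1,1,1,1,1,1,1,1,1).

From H_k ≅ ker(∂_k) / im(∂_{k+1}) we obtain:

  H_1: rank ker ∂_1 − rank ∂_2 = (24 − 7) − 15 = 2, and the invariant factors of ∂_2 are all 1, so H_1 = Z^2.

(K is a triangulation of the torus T^2.)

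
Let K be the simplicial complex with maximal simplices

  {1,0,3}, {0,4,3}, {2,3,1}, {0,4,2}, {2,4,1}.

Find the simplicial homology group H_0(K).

Fix the vertex order 0 < 1 < 2 < 3 < 4 and write every simplex with vertices in increasing order. Then dim K = 2 and the simplices of K are:

  0-simplices (5): [0], [1], [2], [3], [4]
  1-simplices (10): [0,1], [0,2], [0,3], [0,4], [1,2], [1,3], [1,4], [2,3], [2,4], [3,4]
  2-simplices (5): [0,1,3], [0,2,4], [0,3,4], [1,2,3], [1,2,4]

Hence C_0 ≅ Z^5, C_1 ≅ Z^10, C_2 ≅ Z^5.

Boundary ∂_1: C_1 → C_0 maps an edge to its endpoints' difference, ∂[p,q] = q − p.
As a 5×10 matrix over Z this has rank 4, with invariant factors (1,1,1,1).

Boundary ∂_2: C_2 → C_1 maps a triangle to the signed sum of its edges. For instance
  ∂[1,2,3] = [2,3] − [1,3] + [1,2],
  ∂[1,2,4] = [2,4] − [1,4] + [1,2].
This gives a 10×5 integer matrix of rank 5; reducing to Smith normal form yields diagonal entries (1,1,1,1,1).

Now H_k = ker ∂_k / im ∂_{k+1}, so:

  H_0: rank C_0 − rank ∂_1 = 5 − 4 = 1, and the invariant factors of ∂_1 are all 1, so H_0 ≅ Z.

(K is a triangulation of the Möbius band.)

H_0 = Z.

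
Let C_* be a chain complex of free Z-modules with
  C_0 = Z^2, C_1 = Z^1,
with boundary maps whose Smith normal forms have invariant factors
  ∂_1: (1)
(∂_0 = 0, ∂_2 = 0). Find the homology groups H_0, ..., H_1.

H_0: b_0 = 2 − 0 − 1 = 1; torsion from ∂_1 factors > 1: none. So H_0 = Z.
H_1: b_1 = 1 − 1 − 0 = 0; torsion from ∂_2 factors > 1: none. So H_1 = 0.

H_0 = Z,  H_1 = 0.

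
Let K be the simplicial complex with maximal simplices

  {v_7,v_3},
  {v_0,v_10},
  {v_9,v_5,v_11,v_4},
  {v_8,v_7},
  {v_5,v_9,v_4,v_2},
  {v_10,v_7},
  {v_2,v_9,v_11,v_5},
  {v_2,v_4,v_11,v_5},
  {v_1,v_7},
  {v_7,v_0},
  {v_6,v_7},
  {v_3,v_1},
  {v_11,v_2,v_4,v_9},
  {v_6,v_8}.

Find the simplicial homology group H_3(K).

H_3 ≅ Z.

We work with the vertex ordering v_0 < v_1 < v_2 < v_3 < v_4 < v_5 < v_6 < v_7 < v_8 < v_9 < v_10 < v_11. The simplices of K, each written with vertices in increasing order, are:

  0-simplices (12): [v_0], [v_1], [v_2], [v_3], [v_4], [v_5], [v_6], [v_7], [v_8], [v_9], [v_10], [v_11]
  1-simplices (19): (19 of them)
  2-simplices (10): [v_2,v_4,v_5], [v_2,v_4,v_9], [v_2,v_4,v_11], [v_2,v_5,v_9], [v_2,v_5,v_11], [v_2,v_9,v_11], [v_4,v_5,v_9], [v_4,v_5,v_11], [v_4,v_9,v_11], [v_5,v_9,v_11]
  3-simplices (5): [v_2,v_4,v_5,v_9], [v_2,v_4,v_5,v_11], [v_2,v_4,v_9,v_11], [v_2,v_5,v_9,v_11], [v_4,v_5,v_9,v_11]

giving chain groups C_0 ≅ Z^12, C_1 ≅ Z^19, C_2 ≅ Z^10, C_3 ≅ Z^5.

The boundary map ∂_1: C_1 → C_0 sends each edge [p,q] (with p < q) to q − p. For instance
  ∂[v_4,v_11] = [v_11] − [v_4].
As a 12×19 matrix over Z this has rank 10, with invariant factors (1,1,1,1,1,1,1,1,1,1).

Boundary ∂_2: C_2 → C_1 maps a triangle to the signed sum of its edges. For instance
  ∂[v_2,v_4,v_9] = [v_4,v_9] − [v_2,v_9] + [v_2,v_4],
  ∂[v_2,v_5,v_11] = [v_5,v_11] − [v_2,v_11] + [v_2,v_5].
This gives a 19×10 integer matrix of rank 6; reducing to Smith normal form yields diagonal entries (1,1,1,1,1,1).

∂_3: C_3 → C_2 sends each 3-simplex σ to the alternating sum Σ_i (−1)^i (σ with its i-th vertex removed). For instance
  ∂[v_4,v_5,v_9,v_11] = [v_5,v_9,v_11] − [v_4,v_9,v_11] + [v_4,v_5,v_11] − [v_4,v_5,v_9],
  ∂[v_2,v_5,v_9,v_11] = [v_5,v_9,v_11] − [v_2,v_9,v_11] + [v_2,v_5,v_11] − [v_2,v_5,v_9].
The resulting 10×5 matrix has rank 4, and its Smith normal form has invariant factors (1,1,1,1).

Computing H_k = (kernel of ∂_k) / (image of ∂_{k+1}):

  H_3: rank ker ∂_3 − rank ∂_4 = (5 − 4) − 0 = 1, and there is no ∂_4, so H_3 = Z.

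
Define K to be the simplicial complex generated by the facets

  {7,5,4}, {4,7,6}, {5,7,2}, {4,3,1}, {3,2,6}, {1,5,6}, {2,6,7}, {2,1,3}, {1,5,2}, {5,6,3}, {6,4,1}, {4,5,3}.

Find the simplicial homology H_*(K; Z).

H_0 ≅ Z,  H_1 ≅ Z/2,  H_2 = 0.

We work with the vertex ordering 1 < 2 < 3 < 4 < 5 < 6 < 7. The simplices of K, each written with vertices in increasing order, are:

  0-simplices (7): [1], [2], [3], [4], [5], [6], [7]
  1-simplices (18): [1,2], [1,3], [1,4], [1,5], [1,6], [2,3], [2,5], [2,6], [2,7], [3,4], [3,5], [3,6], [4,5], [4,6], [4,7], [5,6], [5,7], [6,7]
  2-simplices (12): [1,2,3], [1,2,5], [1,3,4], [1,4,6], [1,5,6], [2,3,6], [2,5,7], [2,6,7], [3,4,5], [3,5,6], [4,5,7], [4,6,7]

so the chain groups are C_0 ≅ Z^7, C_1 ≅ Z^18, C_2 ≅ Z^12.

The boundary map ∂_1: C_1 → C_0 sends each edge [p,q] (with p < q) to q − p.
The resulting 7×18 matrix has rank 6, and its Smith normal form has invariant factors (1,1,1,1,1,1).

∂_2: C_2 → C_1 acts by ∂[p,q,r] = [q,r] − [p,r] + [p,q]. For instance
  ∂[2,6,7] = [6,7] − [2,7] + [2,6],
  ∂[2,5,7] = [5,7] − [2,7] + [2,5].
The resulting 18×12 matrix has rank 12, and its Smith normal form has invariant factors (1,1,1,1,1,1,1,1,1,1,1,2).

From H_k ≅ ker(∂_k) / im(∂_{k+1}) we obtain:

  H_0: rank C_0 − rank ∂_1 = 7 − 6 = 1, and the invariant factors of ∂_1 are all 1, so H_0 ≅ Z.
  H_1: rank ker ∂_1 − rank ∂_2 = (18 − 6) − 12 = 0, and ∂_2 has invariant factor 2 > 1, so H_1 ≅ Z/2.
  H_2: rank ker ∂_2 − rank ∂_3 = (12 − 12) − 0 = 0, and there is no ∂_3, so H_2 ≅ 0.

(K is a triangulation of the real projective plane RP^2.)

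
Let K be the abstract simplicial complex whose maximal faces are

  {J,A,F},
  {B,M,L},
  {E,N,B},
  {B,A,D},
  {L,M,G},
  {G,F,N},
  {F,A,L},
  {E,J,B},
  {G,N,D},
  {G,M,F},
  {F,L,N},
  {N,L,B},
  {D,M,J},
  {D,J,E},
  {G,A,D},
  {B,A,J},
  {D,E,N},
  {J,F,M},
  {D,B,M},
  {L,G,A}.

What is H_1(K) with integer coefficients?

We work with the vertex ordering A < B < D < E < F < G < J < L < M < N. The simplices of K, each written with vertices in increasing order, are:

  0-simplices (10): A, B, D, E, F, G, J, L, M, N
  1-simplices (30): AB, AD, AF, AG, AJ, AL, BD, BE, BJ, BL, BM, BN, DE, DG, DJ, DM, DN, EJ, EN, FG, FJ, FL, FM, FN, GL, GM, GN, JM, LM, LN
  2-simplices (20): ABD, ABJ, ADG, AFJ, AFL, AGL, BDM, BEJ, BEN, BLM, BLN, DEJ, DEN, DGN, DJM, FGM, FGN, FJM, FLN, GLM

Hence C_0 ≅ Z^10, C_1 ≅ Z^30, C_2 ≅ Z^20.

The boundary map ∂_1: C_1 → C_0 maps an edge to its endpoints' difference, ∂[p,q] = q − p.
The 10×30 boundary matrix has rank 9 and Smith normal form diag(1,1,1,1,1,1,1,1,1).

∂_2: C_2 → C_1 maps a triangle to the signed sum of its edges. For instance
  ∂DEN = EN − DN + DE,
  ∂FJM = JM − FM + FJ.
The resulting 30×20 matrix has rank 20, and its Smith normal form has invariant factors (1,1,1,1,1,1,1,1,1,1,1,1,1,1,1,1,1,1,1,2).

Reading off H_k = ker ∂_k / im ∂_{k+1}:

  H_1: rank ker ∂_1 − rank ∂_2 = (30 − 9) − 20 = 1, and ∂_2 has invariant factor 2 > 1, so H_1 = Z ⊕ Z/2.

H_1 ≅ Z ⊕ Z/2.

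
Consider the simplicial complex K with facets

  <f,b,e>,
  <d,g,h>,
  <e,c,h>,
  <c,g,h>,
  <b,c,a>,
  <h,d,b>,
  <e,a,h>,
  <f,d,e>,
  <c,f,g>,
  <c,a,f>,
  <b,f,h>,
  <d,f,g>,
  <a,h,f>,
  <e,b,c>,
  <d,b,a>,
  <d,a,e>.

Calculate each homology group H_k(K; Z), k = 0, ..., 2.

Take the total order a < b < c < d < e < f < g < h on the vertex set. Then K (dimension 2) consists of the simplices:

  0-simplices (8): a, b, c, d, e, f, g, h
  1-simplices (24): ab, ac, ad, ae, af, ah, bc, bd, be, bf, bh, ce, cf, cg, ch, de, df, dg, dh, ef, eh, fg, fh, gh
  2-simplices (16): abc, abd, acf, ade, aeh, afh, bce, bdh, bef, bfh, ceh, cfg, cgh, def, dfg, dgh

so the chain groups are C_0 ≅ Z^8, C_1 ≅ Z^24, C_2 ≅ Z^16.

The boundary map ∂_1: C_1 → C_0 sends each edge [p,q] (with p < q) to q − p. For instance
  ∂bc = c − b.
The resulting 8×24 matrix has rank 7, and its Smith normal form has invariant factors (1,1,1,1,1,1,1).

Boundary ∂_2: C_2 → C_1 maps a triangle to the signed sum of its edges. For instance
  ∂bce = ce − be + bc,
  ∂bdh = dh − bh + bd.
The resulting 24×16 matrix has rank 15, and its Smith normal form has invariant factors (1,1,1,1,1,1,1,1,1,1,1,1,1,1,1).

Now H_k = ker ∂_k / im ∂_{k+1}, so:

  H_0: rank C_0 − rank ∂_1 = 8 − 7 = 1, and the invariant factors of ∂_1 are all 1, so H_0 = Z.
  H_1: rank ker ∂_1 − rank ∂_2 = (24 − 7) − 15 = 2, and the invariant factors of ∂_2 are all 1, so H_1 = Z^2.
  H_2: rank ker ∂_2 − rank ∂_3 = (16 − 15) − 0 = 1, and there is no ∂_3, so H_2 = Z.

As a check, the Euler characteristic is 8 − 24 + 16 = 0, which agrees with 1 − 2 + 1 = 0.

H_0 ≅ Z,  H_1 ≅ Z^2,  H_2 ≅ Z.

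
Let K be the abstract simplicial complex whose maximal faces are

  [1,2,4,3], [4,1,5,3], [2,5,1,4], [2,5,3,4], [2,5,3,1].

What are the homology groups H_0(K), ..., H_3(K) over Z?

Fix the vertex order 1 < 2 < 3 < 4 < 5 and write every simplex with vertices in increasing order. Then dim K = 3 and the simplices of K are:

  0-simplices (5): [1], [2], [3], [4], [5]
  1-simplices (10): [1,2], [1,3], [1,4], [1,5], [2,3], [2,4], [2,5], [3,4], [3,5], [4,5]
  2-simplices (10): [1,2,3], [1,2,4], [1,2,5], [1,3,4], [1,3,5], [1,4,5], [2,3,4], [2,3,5], [2,4,5], [3,4,5]
  3-simplices (5): [1,2,3,4], [1,2,3,5], [1,2,4,5], [1,3,4,5], [2,3,4,5]

so the chain groups are C_0 ≅ Z^5, C_1 ≅ Z^10, C_2 ≅ Z^10, C_3 ≅ Z^5.

Boundary ∂_1: C_1 → C_0 maps an edge to its endpoints' difference, ∂[p,q] = q − p.
As a 5×10 matrix over Z this has rank 4, with invariant factors (1,1,1,1).

Boundary ∂_2: C_2 → C_1 maps a triangle to the signed sum of its edges. For instance
  ∂[2,3,4] = [3,4] − [2,4] + [2,3],
  ∂[1,2,4] = [2,4] − [1,4] + [1,2].
The resulting 10×10 matrix has rank 6, and its Smith normal form has invariant factors (1,1,1,1,1,1).

The boundary map ∂_3: C_3 → C_2 sends each 3-simplex σ to the alternating sum Σ_i (−1)^i (σ with its i-th vertex removed). For instance
  ∂[1,2,3,4] = [2,3,4] − [1,3,4] + [1,2,4] − [1,2,3],
  ∂[1,2,4,5] = [2,4,5] − [1,4,5] + [1,2,5] − [1,2,4].
The 10×5 boundary matrix has rank 4 and Smith normal form diag(1,1,1,1).

Computing H_k = (kernel of ∂_k) / (image of ∂_{k+1}):

  H_0: rank C_0 − rank ∂_1 = 5 − 4 = 1, and the invariant factors of ∂_1 are all 1, so H_0 = Z.
  H_1: rank ker ∂_1 − rank ∂_2 = (10 − 4) − 6 = 0, and the invariant factors of ∂_2 are all 1, so H_1 = 0.
  H_2: rank ker ∂_2 − rank ∂_3 = (10 − 6) − 4 = 0, and the invariant factors of ∂_3 are all 1, so H_2 = 0.
  H_3: rank ker ∂_3 − rank ∂_4 = (5 − 4) − 0 = 1, and there is no ∂_4, so H_3 = Z.

H_0 ≅ Z,  H_1 = 0,  H_2 = 0,  H_3 ≅ Z.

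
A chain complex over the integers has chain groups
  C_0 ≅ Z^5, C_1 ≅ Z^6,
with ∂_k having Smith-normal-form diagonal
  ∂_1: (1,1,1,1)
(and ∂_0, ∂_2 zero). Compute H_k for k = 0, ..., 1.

H_0 = Z,  H_1 = Z^2.

H_0: b_0 = 5 − 0 − 4 = 1; torsion from ∂_1 factors > 1: none. So H_0 = Z.
H_1: b_1 = 6 − 4 − 0 = 2; torsion from ∂_2 factors > 1: none. So H_1 = Z^2.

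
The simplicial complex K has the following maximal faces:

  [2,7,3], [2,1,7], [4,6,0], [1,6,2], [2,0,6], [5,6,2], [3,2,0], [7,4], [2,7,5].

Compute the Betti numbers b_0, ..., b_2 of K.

Order the vertices as 0 < 1 < 2 < 3 < 4 < 5 < 6 < 7. Listing each simplex with vertices in this order, K has dimension 2 with simplices:

  0-simplices (8): [0], [1], [2], [3], [4], [5], [6], [7]
  1-simplices (16): [0,2], [0,3], [0,4], [0,6], [1,2], [1,6], [1,7], [2,3], [2,5], [2,6], [2,7], [3,7], [4,6], [4,7], [5,6], [5,7]
  2-simplices (8): [0,2,3], [0,2,6], [0,4,6], [1,2,6], [1,2,7], [2,3,7], [2,5,6], [2,5,7]

giving chain groups C_0 ≅ Z^8, C_1 ≅ Z^16, C_2 ≅ Z^8.

The boundary map ∂_1: C_1 → C_0 is given by ∂[p,q] = [q] − [p]. For instance
  ∂[0,4] = [4] − [0].
The 8×16 boundary matrix has rank 7 and Smith normal form diag(1,1,1,1,1,1,1).

The boundary map ∂_2: C_2 → C_1 acts by ∂[p,q,r] = [q,r] − [p,r] + [p,q]. For instance
  ∂[0,4,6] = [4,6] − [0,6] + [0,4],
  ∂[2,3,7] = [3,7] − [2,7] + [2,3].
The 16×8 boundary matrix has rank 8 and Smith normal form diag(1,1,1,1,1,1,1,1).

From H_k ≅ ker(∂_k) / im(∂_{k+1}) we obtain:

  H_0: rank C_0 − rank ∂_1 = 8 − 7 = 1, and the invariant factors of ∂_1 are all 1, so H_0 ≅ Z.
  H_1: rank ker ∂_1 − rank ∂_2 = (16 − 7) − 8 = 1, and the invariant factors of ∂_2 are all 1, so H_1 ≅ Z.
  H_2: rank ker ∂_2 − rank ∂_3 = (8 − 8) − 0 = 0, and there is no ∂_3, so H_2 ≅ 0.

As a check, the Euler characteristic is 8 − 16 + 8 = 0, which agrees with 1 − 1 + 0 = 0.

Hence the Betti numbers are b_0 = 1, b_1 = 1, b_2 = 0.

b_0 = 1, b_1 = 1, b_2 = 0.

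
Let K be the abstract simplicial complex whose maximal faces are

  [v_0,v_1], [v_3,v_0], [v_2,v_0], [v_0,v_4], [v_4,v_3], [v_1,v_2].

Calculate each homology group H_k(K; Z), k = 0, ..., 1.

Take the total order v_0 < v_1 < v_2 < v_3 < v_4 on the vertex set. Then K (dimension 1) consists of the simplices:

  0-simplices (5): [v_0], [v_1], [v_2], [v_3], [v_4]
  1-simplices (6): [v_0,v_1], [v_0,v_2], [v_0,v_3], [v_0,v_4], [v_1,v_2], [v_3,v_4]

Hence C_0 ≅ Z^5, C_1 ≅ Z^6.

Boundary ∂_1: C_1 → C_0 maps an edge to its endpoints' difference, ∂[p,q] = q − p. For instance
  ∂[v_0,v_1] = [v_1] − [v_0].
The 5×6 boundary matrix has rank 4 and Smith normal form diag(1,1,1,1).

Computing H_k = (kernel of ∂_k) / (image of ∂_{k+1}):

  H_0: rank C_0 − rank ∂_1 = 5 − 4 = 1, and the invariant factors of ∂_1 are all 1, so H_0 = Z.
  H_1: rank ker ∂_1 − rank ∂_2 = (6 − 4) − 0 = 2, and there is no ∂_2, so H_1 = Z^2.

As a check, the Euler characteristic is 5 − 6 = -1, which agrees with 1 − 2 = -1.

H_0 ≅ Z,  H_1 ≅ Z^2.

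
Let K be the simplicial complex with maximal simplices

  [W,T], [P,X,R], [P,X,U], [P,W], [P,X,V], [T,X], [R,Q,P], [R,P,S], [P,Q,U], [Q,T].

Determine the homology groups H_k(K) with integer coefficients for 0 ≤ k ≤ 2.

H_0 = Z,  H_1 = Z^2,  H_2 = 0.

Order the vertices as P < Q < R < S < T < U < V < W < X. Listing each simplex with vertices in this order, K has dimension 2 with simplices:

  0-simplices (9): P, Q, R, S, T, U, V, W, X
  1-simplices (16): PQ, PR, PS, PU, PV, PW, PX, QR, QT, QU, RS, RX, TW, TX, UX, VX
  2-simplices (6): PQR, PQU, PRS, PRX, PUX, PVX

Hence C_0 ≅ Z^9, C_1 ≅ Z^16, C_2 ≅ Z^6.

The boundary map ∂_1: C_1 → C_0 maps an edge to its endpoints' difference, ∂[p,q] = q − p. For instance
  ∂PQ = Q − P.
As a 9×16 matrix over Z this has rank 8, with invariant factors (1,1,1,1,1,1,1,1).

The boundary map ∂_2: C_2 → C_1 acts by ∂[p,q,r] = [q,r] − [p,r] + [p,q]. For instance
  ∂PVX = VX − PX + PV,
  ∂PQU = QU − PU + PQ.
This gives a 16×6 integer matrix of rank 6; reducing to Smith normal form yields diagonal entries (1,1,1,1,1,1).

Computing H_k = (kernel of ∂_k) / (image of ∂_{k+1}):

  H_0: rank C_0 − rank ∂_1 = 9 − 8 = 1, and the invariant factors of ∂_1 are all 1, so H_0 = Z.
  H_1: rank ker ∂_1 − rank ∂_2 = (16 − 8) − 6 = 2, and the invariant factors of ∂_2 are all 1, so H_1 = Z^2.
  H_2: rank ker ∂_2 − rank ∂_3 = (6 − 6) − 0 = 0, and there is no ∂_3, so H_2 = 0.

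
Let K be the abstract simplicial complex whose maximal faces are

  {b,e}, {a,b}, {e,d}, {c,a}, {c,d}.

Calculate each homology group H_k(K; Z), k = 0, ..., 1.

Fix the vertex order a < b < c < d < e and write every simplex with vertices in increasing order. Then dim K = 1 and the simplices of K are:

  0-simplices (5): a, b, c, d, e
  1-simplices (5): ab, ac, be, cd, de

giving chain groups C_0 ≅ Z^5, C_1 ≅ Z^5.

The boundary map ∂_1: C_1 → C_0 sends each edge [p,q] (with p < q) to q − p. For instance
  ∂cd = d − c.
The resulting 5×5 matrix has rank 4, and its Smith normal form has invariant factors (1,1,1,1).

Reading off H_k = ker ∂_k / im ∂_{k+1}:

  H_0: rank C_0 − rank ∂_1 = 5 − 4 = 1, and the invariant factors of ∂_1 are all 1, so H_0 = Z.
  H_1: rank ker ∂_1 − rank ∂_2 = (5 − 4) − 0 = 1, and there is no ∂_2, so H_1 = Z.

H_0 ≅ Z,  H_1 ≅ Z.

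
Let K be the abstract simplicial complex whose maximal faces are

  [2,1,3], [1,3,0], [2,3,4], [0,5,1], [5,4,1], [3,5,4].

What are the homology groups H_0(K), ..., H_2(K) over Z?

We work with the vertex ordering 0 < 1 < 2 < 3 < 4 < 5. The simplices of K, each written with vertices in increasing order, are:

  0-simplices (6): [0], [1], [2], [3], [4], [5]
  1-simplices (12): [0,1], [0,3], [0,5], [1,2], [1,3], [1,4], [1,5], [2,3], [2,4], [3,4], [3,5], [4,5]
  2-simplices (6): [0,1,3], [0,1,5], [1,2,3], [1,4,5], [2,3,4], [3,4,5]

Hence C_0 ≅ Z^6, C_1 ≅ Z^12, C_2 ≅ Z^6.

Boundary ∂_1: C_1 → C_0 is given by ∂[p,q] = [q] − [p]. For instance
  ∂[0,3] = [3] − [0].
The 6×12 boundary matrix has rank 5 and Smith normal form diag(1,1,1,1,1).

Boundary ∂_2: C_2 → C_1 sends each 2-simplex [p,q,r] to [q,r] − [p,r] + [p,q]. For instance
  ∂[0,1,3] = [1,3] − [0,3] + [0,1],
  ∂[1,4,5] = [4,5] − [1,5] + [1,4].
As a 12×6 matrix over Z this has rank 6, with invariant factors (1,1,1,1,1,1).

From H_k ≅ ker(∂_k) / im(∂_{k+1}) we obtain:

  H_0: rank C_0 − rank ∂_1 = 6 − 5 = 1, and the invariant factors of ∂_1 are all 1, so H_0 = Z.
  H_1: rank ker ∂_1 − rank ∂_2 = (12 − 5) − 6 = 1, and the invariant factors of ∂_2 are all 1, so H_1 = Z.
  H_2: rank ker ∂_2 − rank ∂_3 = (6 − 6) − 0 = 0, and there is no ∂_3, so H_2 = 0.

As a check, the Euler characteristic is 6 − 12 + 6 = 0, which agrees with 1 − 1 + 0 = 0.
(K is a triangulation of the cylinder S^1 x I.)

H_0 = Z,  H_1 = Z,  H_2 = 0.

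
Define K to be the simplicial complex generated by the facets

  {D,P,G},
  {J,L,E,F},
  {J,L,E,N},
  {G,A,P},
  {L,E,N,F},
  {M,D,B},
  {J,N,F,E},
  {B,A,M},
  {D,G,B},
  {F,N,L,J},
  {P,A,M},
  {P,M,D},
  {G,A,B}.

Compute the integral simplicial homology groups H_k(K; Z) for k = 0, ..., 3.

Take the total order A < B < D < E < F < G < J < L < M < N < P on the vertex set. Then K (dimension 3) consists of the simplices:

  0-simplices (11): A, B, D, E, F, G, J, L, M, N, P
  1-simplices (22): AB, AG, AM, AP, BD, BG, BM, DG, DM, DP, EF, EJ, EL, EN, FJ, FL, FN, GP, JL, JN, LN, MP
  2-simplices (18): ABG, ABM, AGP, AMP, BDG, BDM, DGP, DMP, EFJ, EFL, EFN, EJL, EJN, ELN, FJL, FJN, FLN, JLN
  3-simplices (5): EFJL, EFJN, EFLN, EJLN, FJLN

giving chain groups C_0 ≅ Z^11, C_1 ≅ Z^22, C_2 ≅ Z^18, C_3 ≅ Z^5.

∂_1: C_1 → C_0 sends each edge [p,q] (with p < q) to q − p.
The resulting 11×22 matrix has rank 9, and its Smith normal form has invariant factors (1,1,1,1,1,1,1,1,1).

∂_2: C_2 → C_1 maps a triangle to the signed sum of its edges. For instance
  ∂AGP = GP − AP + AG,
  ∂EFL = FL − EL + EF.
As a 22×18 matrix over Z this has rank 13, with invariant factors (1,1,1,1,1,1,1,1,1,1,1,1,1).

The boundary map ∂_3: C_3 → C_2 sends each 3-simplex σ to the alternating sum Σ_i (−1)^i (σ with its i-th vertex removed). For instance
  ∂EFLN = FLN − ELN + EFN − EFL,
  ∂EFJL = FJL − EJL + EFL − EFJ.
The 18×5 boundary matrix has rank 4 and Smith normal form diag(1,1,1,1).

Now H_k = ker ∂_k / im ∂_{k+1}, so:

  H_0: rank C_0 − rank ∂_1 = 11 − 9 = 2, and the invariant factors of ∂_1 are all 1, so H_0 = Z^2.
  H_1: rank ker ∂_1 − rank ∂_2 = (22 − 9) − 13 = 0, and the invariant factors of ∂_2 are all 1, so H_1 = 0.
  H_2: rank ker ∂_2 − rank ∂_3 = (18 − 13) − 4 = 1, and the invariant factors of ∂_3 are all 1, so H_2 = Z.
  H_3: rank ker ∂_3 − rank ∂_4 = (5 − 4) − 0 = 1, and there is no ∂_4, so H_3 = Z.

As a check, the Euler characteristic is 11 − 22 + 18 − 5 = 2, which agrees with 2 − 0 + 1 − 1 = 2.

H_0 = Z^2,  H_1 = 0,  H_2 = Z,  H_3 = Z.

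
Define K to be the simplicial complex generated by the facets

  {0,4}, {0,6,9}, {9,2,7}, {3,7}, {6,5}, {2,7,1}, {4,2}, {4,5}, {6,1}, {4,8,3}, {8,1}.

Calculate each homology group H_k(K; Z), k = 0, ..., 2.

H_0 ≅ Z,  H_1 ≅ Z^5,  H_2 = 0.

Order the vertices as 0 < 1 < 2 < 3 < 4 < 5 < 6 < 7 < 8 < 9. Listing each simplex with vertices in this order, K has dimension 2 with simplices:

  0-simplices (10): [0], [1], [2], [3], [4], [5], [6], [7], [8], [9]
  1-simplices (18): [0,4], [0,6], [0,9], [1,2], [1,6], [1,7], [1,8], [2,4], [2,7], [2,9], [3,4], [3,7], [3,8], [4,5], [4,8], [5,6], [6,9], [7,9]
  2-simplices (4): [0,6,9], [1,2,7], [2,7,9], [3,4,8]

so the chain groups are C_0 ≅ Z^10, C_1 ≅ Z^18, C_2 ≅ Z^4.

The boundary map ∂_1: C_1 → C_0 is given by ∂[p,q] = [q] − [p]. For instance
  ∂[7,9] = [9] − [7].
As a 10×18 matrix over Z this has rank 9, with invariant factors (1,1,1,1,1,1,1,1,1).

∂_2: C_2 → C_1 acts by ∂[p,q,r] = [q,r] − [p,r] + [p,q]. For instance
  ∂[1,2,7] = [2,7] − [1,7] + [1,2],
  ∂[2,7,9] = [7,9] − [2,9] + [2,7].
The 18×4 boundary matrix has rank 4 and Smith normal form diag(1,1,1,1).

Reading off H_k = ker ∂_k / im ∂_{k+1}:

  H_0: rank C_0 − rank ∂_1 = 10 − 9 = 1, and the invariant factors of ∂_1 are all 1, so H_0 = Z.
  H_1: rank ker ∂_1 − rank ∂_2 = (18 − 9) − 4 = 5, and the invariant factors of ∂_2 are all 1, so H_1 = Z^5.
  H_2: rank ker ∂_2 − rank ∂_3 = (4 − 4) − 0 = 0, and there is no ∂_3, so H_2 = 0.

As a check, the Euler characteristic is 10 − 18 + 4 = -4, which agrees with 1 − 5 + 0 = -4.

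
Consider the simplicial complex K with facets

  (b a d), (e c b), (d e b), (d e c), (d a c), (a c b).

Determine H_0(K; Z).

H_0 ≅ Z.

We work with the vertex ordering a < b < c < d < e. The simplices of K, each written with vertices in increasing order, are:

  0-simplices (5): a, b, c, d, e
  1-simplices (9): ab, ac, ad, bc, bd, be, cd, ce, de
  2-simplices (6): abc, abd, acd, bce, bde, cde

giving chain groups C_0 ≅ Z^5, C_1 ≅ Z^9, C_2 ≅ Z^6.

∂_1: C_1 → C_0 maps an edge to its endpoints' difference, ∂[p,q] = q − p.
The resulting 5×9 matrix has rank 4, and its Smith normal form has invariant factors (1,1,1,1).

Boundary ∂_2: C_2 → C_1 maps a triangle to the signed sum of its edges. For instance
  ∂bde = de − be + bd,
  ∂bce = ce − be + bc.
This gives a 9×6 integer matrix of rank 5; reducing to Smith normal form yields diagonal entries (1,1,1,1,1).

Now H_k = ker ∂_k / im ∂_{k+1}, so:

  H_0: rank C_0 − rank ∂_1 = 5 − 4 = 1, and the invariant factors of ∂_1 are all 1, so H_0 = Z.

(K is a triangulation of the 2-sphere S^2.)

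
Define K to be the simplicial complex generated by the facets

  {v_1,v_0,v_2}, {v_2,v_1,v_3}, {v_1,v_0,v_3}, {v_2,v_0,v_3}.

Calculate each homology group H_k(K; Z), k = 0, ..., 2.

Order the vertices as v_0 < v_1 < v_2 < v_3. Listing each simplex with vertices in this order, K has dimension 2 with simplices:

  0-simplices (4): [v_0], [v_1], [v_2], [v_3]
  1-simplices (6): [v_0,v_1], [v_0,v_2], [v_0,v_3], [v_1,v_2], [v_1,v_3], [v_2,v_3]
  2-simplices (4): [v_0,v_1,v_2], [v_0,v_1,v_3], [v_0,v_2,v_3], [v_1,v_2,v_3]

so the chain groups are C_0 ≅ Z^4, C_1 ≅ Z^6, C_2 ≅ Z^4.

∂_1: C_1 → C_0 sends each edge [p,q] (with p < q) to q − p. For instance
  ∂[v_0,v_2] = [v_2] − [v_0].
As a 4×6 matrix over Z this has rank 3, with invariant factors (1,1,1).

Boundary ∂_2: C_2 → C_1 acts by ∂[p,q,r] = [q,r] − [p,r] + [p,q]. For instance
  ∂[v_1,v_2,v_3] = [v_2,v_3] − [v_1,v_3] + [v_1,v_2],
  ∂[v_0,v_1,v_2] = [v_1,v_2] − [v_0,v_2] + [v_0,v_1].
The resulting 6×4 matrix has rank 3, and its Smith normal form has invariant factors (1,1,1).

Now H_k = ker ∂_k / im ∂_{k+1}, so:

  H_0: rank C_0 − rank ∂_1 = 4 − 3 = 1, and the invariant factors of ∂_1 are all 1, so H_0 ≅ Z.
  H_1: rank ker ∂_1 − rank ∂_2 = (6 − 3) − 3 = 0, and the invariant factors of ∂_2 are all 1, so H_1 ≅ 0.
  H_2: rank ker ∂_2 − rank ∂_3 = (4 − 3) − 0 = 1, and there is no ∂_3, so H_2 ≅ Z.

H_0 = Z,  H_1 = 0,  H_2 = Z.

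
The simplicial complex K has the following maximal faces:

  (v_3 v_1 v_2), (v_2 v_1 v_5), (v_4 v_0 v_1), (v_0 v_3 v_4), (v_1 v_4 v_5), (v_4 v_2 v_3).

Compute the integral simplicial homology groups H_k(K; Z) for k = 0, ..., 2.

Order the vertices as v_0 < v_1 < v_2 < v_3 < v_4 < v_5. Listing each simplex with vertices in this order, K has dimension 2 with simplices:

  0-simplices (6): [v_0], [v_1], [v_2], [v_3], [v_4], [v_5]
  1-simplices (12): [v_0,v_1], [v_0,v_3], [v_0,v_4], [v_1,v_2], [v_1,v_3], [v_1,v_4], [v_1,v_5], [v_2,v_3], [v_2,v_4], [v_2,v_5], [v_3,v_4], [v_4,v_5]
  2-simplices (6): [v_0,v_1,v_4], [v_0,v_3,v_4], [v_1,v_2,v_3], [v_1,v_2,v_5], [v_1,v_4,v_5], [v_2,v_3,v_4]

Hence C_0 ≅ Z^6, C_1 ≅ Z^12, C_2 ≅ Z^6.

The boundary map ∂_1: C_1 → C_0 maps an edge to its endpoints' difference, ∂[p,q] = q − p.
As a 6×12 matrix over Z this has rank 5, with invariant factors (1,1,1,1,1).

Boundary ∂_2: C_2 → C_1 maps a triangle to the signed sum of its edges. For instance
  ∂[v_0,v_3,v_4] = [v_3,v_4] − [v_0,v_4] + [v_0,v_3],
  ∂[v_1,v_2,v_5] = [v_2,v_5] − [v_1,v_5] + [v_1,v_2].
The 12×6 boundary matrix has rank 6 and Smith normal form diag(1,1,1,1,1,1).

From H_k ≅ ker(∂_k) / im(∂_{k+1}) we obtain:

  H_0: rank C_0 − rank ∂_1 = 6 − 5 = 1, and the invariant factors of ∂_1 are all 1, so H_0 = Z.
  H_1: rank ker ∂_1 − rank ∂_2 = (12 − 5) − 6 = 1, and the invariant factors of ∂_2 are all 1, so H_1 = Z.
  H_2: rank ker ∂_2 − rank ∂_3 = (6 − 6) − 0 = 0, and there is no ∂_3, so H_2 = 0.

As a check, the Euler characteristic is 6 − 12 + 6 = 0, which agrees with 1 − 1 + 0 = 0.
(K is a triangulation of the cylinder S^1 x I.)

H_0 = Z,  H_1 = Z,  H_2 = 0.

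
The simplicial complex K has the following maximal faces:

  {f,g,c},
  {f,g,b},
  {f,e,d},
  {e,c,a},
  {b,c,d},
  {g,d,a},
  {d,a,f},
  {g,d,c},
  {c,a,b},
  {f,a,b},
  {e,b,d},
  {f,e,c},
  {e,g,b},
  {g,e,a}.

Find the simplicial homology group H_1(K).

H_1 = Z^2.

We work with the vertex ordering a < b < c < d < e < f < g. The simplices of K, each written with vertices in increasing order, are:

  0-simplices (7): a, b, c, d, e, f, g
  1-simplices (21): ab, ac, ad, ae, af, ag, bc, bd, be, bf, bg, cd, ce, cf, cg, de, df, dg, ef, eg, fg
  2-simplices (14): abc, abf, ace, adf, adg, aeg, bcd, bde, beg, bfg, cdg, cef, cfg, def

so the chain groups are C_0 ≅ Z^7, C_1 ≅ Z^21, C_2 ≅ Z^14.

∂_1: C_1 → C_0 sends each edge [p,q] (with p < q) to q − p.
The resulting 7×21 matrix has rank 6, and its Smith normal form has invariant factors (1,1,1,1,1,1).

Boundary ∂_2: C_2 → C_1 acts by ∂[p,q,r] = [q,r] − [p,r] + [p,q]. For instance
  ∂def = ef − df + de,
  ∂cfg = fg − cg + cf.
The resulting 21×14 matrix has rank 13, and its Smith normal form has invariant factors (1,1,1,1,1,1,1,1,1,1,1,1,1).

Reading off H_k = ker ∂_k / im ∂_{k+1}:

  H_1: rank ker ∂_1 − rank ∂_2 = (21 − 6) − 13 = 2, and the invariant factors of ∂_2 are all 1, so H_1 ≅ Z^2.

(K is a triangulation of the torus T^2.)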